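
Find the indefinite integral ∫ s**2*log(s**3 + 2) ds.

s**3*log(s**3 + 2)/3 - s**3/3 + 2*log(s**3 + 2)/3 + C

Let u = s**3 + 2, so du = (3*s**2) ds.
The integral becomes (1/3)·∫ log(u) du; integrate by parts with u′=log(u), dv′=du.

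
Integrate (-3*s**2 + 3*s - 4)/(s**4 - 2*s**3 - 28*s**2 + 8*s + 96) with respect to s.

Factor the denominator: (s - 6)*(s - 2)*(s + 2)*(s + 4).
Partial-fraction decomposition: 8/(15*(s + 4)) - 11/(32*(s + 2)) + 5/(48*(s - 2)) - 47/(160*(s - 6)).
Integrate each term: A/(s−a) contributes A·log|s−a|.

-47*log(s - 6)/160 + 5*log(s - 2)/48 - 11*log(s + 2)/32 + 8*log(s + 4)/15 + C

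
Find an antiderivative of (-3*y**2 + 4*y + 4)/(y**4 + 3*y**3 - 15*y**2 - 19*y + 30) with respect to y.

-11*log(y - 3)/80 - 5*log(y - 1)/36 - 16*log(y + 2)/45 + 91*log(y + 5)/144 + C

Factor the denominator: (y - 3)*(y - 1)*(y + 2)*(y + 5).
Partial-fraction decomposition: 91/(144*(y + 5)) - 16/(45*(y + 2)) - 5/(36*(y - 1)) - 11/(80*(y - 3)).
Integrate each term: A/(y−a) contributes A·log|y−a|.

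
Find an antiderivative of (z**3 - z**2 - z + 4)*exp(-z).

Use integration by parts with u = z**3 - z**2 - z + 4, dv = exp(-z) dz, so v = -exp(-z).
Apply parts 3 times (tabular method): alternate signs, differentiate u down to 0, integrate dv up.

(-z**3 - 2*z**2 - 3*z - 7)*exp(-z) + C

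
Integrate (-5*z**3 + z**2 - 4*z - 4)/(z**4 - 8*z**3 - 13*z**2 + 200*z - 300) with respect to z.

Factor the denominator: (z - 6)*(z - 5)*(z - 2)*(z + 5).
Partial-fraction decomposition: -333/(385*(z + 5)) - 4/(7*(z - 2)) + 104/(5*(z - 5)) - 268/(11*(z - 6)).
Integrate each term: A/(z−a) contributes A·log|z−a|.

-268*log(z - 6)/11 + 104*log(z - 5)/5 - 4*log(z - 2)/7 - 333*log(z + 5)/385 + C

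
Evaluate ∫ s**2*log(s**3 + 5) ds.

s**3*log(s**3 + 5)/3 - s**3/3 + 5*log(s**3 + 5)/3 + C

Let u = s**3 + 5, so du = (3*s**2) ds.
The integral becomes (1/3)·∫ log(u) du; integrate by parts with u′=log(u), dv′=du.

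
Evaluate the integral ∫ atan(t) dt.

t*atan(t) - log(t**2 + 1)/2 + C

Use integration by parts with u = arctan(t), dv = dt.
Then du = 1/(t**2 + 1) dt.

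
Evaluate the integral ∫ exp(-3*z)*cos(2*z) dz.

2*exp(-3*z)*sin(2*z)/13 - 3*exp(-3*z)*cos(2*z)/13 + C

Let I denote the integral. Integrate by parts with u = cos(2*z), dv = exp(-3*z) dz, so v = -exp(-3*z)/3: I = -exp(-3*z)*cos(2*z)/3 − (2/3)·∫ exp(-3*z)*sin(2*z) dz.
Apply parts again with u = sin(2*z), dv = exp(-3*z) dz: ∫ exp(-3*z)*sin(2*z) dz = -exp(-3*z)*sin(2*z)/3 + (2/3)·I. Substituting back brings back I: I = 2*exp(-3*z)*sin(2*z)/9 - exp(-3*z)*cos(2*z)/3 − (4/9)·I.
Solving for I: (1 + 4/9)·I equals the remaining terms, so I = (9/13)·(2*exp(-3*z)*sin(2*z)/9 - exp(-3*z)*cos(2*z)/3).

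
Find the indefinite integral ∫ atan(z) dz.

z*atan(z) - log(z**2 + 1)/2 + C

Use integration by parts with u = arctan(z), dv = dz.
Then du = 1/(z**2 + 1) dz.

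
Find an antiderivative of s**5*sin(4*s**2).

-s**4*cos(4*s**2)/8 + s**2*sin(4*s**2)/16 + cos(4*s**2)/64 + C

Let u = s², du = 2s ds; rewrite as (1/2)∫ u^2·sin(4u) du.
Now integrate by parts 2 times.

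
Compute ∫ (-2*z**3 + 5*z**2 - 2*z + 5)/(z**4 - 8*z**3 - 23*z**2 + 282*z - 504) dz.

-75*log(z - 7)/26 + 17*log(z - 4)/10 - 5*log(z - 3)/18 - 629*log(z + 6)/1170 + C

Factor the denominator: (z - 7)*(z - 4)*(z - 3)*(z + 6).
Partial-fraction decomposition: -629/(1170*(z + 6)) - 5/(18*(z - 3)) + 17/(10*(z - 4)) - 75/(26*(z - 7)).
Integrate each term: A/(z−a) contributes A·log|z−a|.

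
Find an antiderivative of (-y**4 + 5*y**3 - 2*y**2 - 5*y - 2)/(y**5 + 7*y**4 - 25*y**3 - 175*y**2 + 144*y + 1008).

5*log(y - 4)/308 - 19*log(y - 3)/420 - 221*log(y + 3)/168 + 295*log(y + 4)/84 - 4181*log(y + 7)/1320 + C

Factor the denominator: (y - 4)*(y - 3)*(y + 3)*(y + 4)*(y + 7).
Partial-fraction decomposition: -4181/(1320*(y + 7)) + 295/(84*(y + 4)) - 221/(168*(y + 3)) - 19/(420*(y - 3)) + 5/(308*(y - 4)).
Integrate each term: A/(y−a) contributes A·log|y−a|.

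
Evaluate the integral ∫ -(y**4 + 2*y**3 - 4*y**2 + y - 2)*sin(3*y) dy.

y**4*cos(3*y)/3 - 4*y**3*sin(3*y)/9 + 2*y**3*cos(3*y)/3 - 2*y**2*sin(3*y)/3 - 16*y**2*cos(3*y)/9 + 32*y*sin(3*y)/27 - y*cos(3*y)/9 + sin(3*y)/27 - 22*cos(3*y)/81 + C

Use integration by parts with u = y**4 + 2*y**3 - 4*y**2 + y - 2, dv = -sin(3*y) dy, so v = cos(3*y)/3.
Apply parts 4 times (tabular method): alternate signs, differentiate u down to 0, integrate dv up.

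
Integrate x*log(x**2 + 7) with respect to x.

x**2*log(x**2 + 7)/2 - x**2/2 + 7*log(x**2 + 7)/2 + C

Let u = x**2 + 7, so du = (2*x) dx.
The integral becomes (1/2)·∫ log(u) du; integrate by parts with u′=log(u), dv′=du.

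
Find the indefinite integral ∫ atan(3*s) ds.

Use integration by parts with u = arctan(3*s), dv = ds.
Then du = 3/(9*s**2 + 1) ds.

s*atan(3*s) - log(9*s**2 + 1)/6 + C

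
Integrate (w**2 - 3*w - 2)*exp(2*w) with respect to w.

Use integration by parts with u = w**2 - 3*w - 2, dv = exp(2*w) dw, so v = exp(2*w)/2.
Apply parts 2 times (tabular method): alternate signs, differentiate u down to 0, integrate dv up.

(w**2 - 4*w)*exp(2*w)/2 + C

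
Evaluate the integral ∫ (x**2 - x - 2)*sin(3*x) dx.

-x**2*cos(3*x)/3 + 2*x*sin(3*x)/9 + x*cos(3*x)/3 - sin(3*x)/9 + 20*cos(3*x)/27 + C

Use integration by parts with u = x**2 - x - 2, dv = sin(3*x) dx, so v = -cos(3*x)/3.
Apply parts 2 times (tabular method): alternate signs, differentiate u down to 0, integrate dv up.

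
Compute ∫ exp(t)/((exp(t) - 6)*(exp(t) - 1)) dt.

log(exp(t) - 6)/5 - log(exp(t) - 1)/5 + C

Let u = e^t, du = e^t dt.
The integral becomes ∫ du/((u-1)(u-6)); decompose into partial fractions.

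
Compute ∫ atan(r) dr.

r*atan(r) - log(r**2 + 1)/2 + C

Use integration by parts with u = arctan(r), dv = dr.
Then du = 1/(r**2 + 1) dr.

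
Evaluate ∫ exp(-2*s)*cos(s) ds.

Let I denote the integral. Integrate by parts with u = cos(s), dv = exp(-2*s) ds, so v = -exp(-2*s)/2: I = -exp(-2*s)*cos(s)/2 − (1/2)·∫ exp(-2*s)*sin(s) ds.
Apply parts again with u = sin(s), dv = exp(-2*s) ds: ∫ exp(-2*s)*sin(s) ds = -exp(-2*s)*sin(s)/2 + (1/2)·I. Substituting back brings back I: I = exp(-2*s)*sin(s)/4 - exp(-2*s)*cos(s)/2 − (1/4)·I.
Solving for I: (1 + 1/4)·I equals the remaining terms, so I = (4/5)·(exp(-2*s)*sin(s)/4 - exp(-2*s)*cos(s)/2).

exp(-2*s)*sin(s)/5 - 2*exp(-2*s)*cos(s)/5 + C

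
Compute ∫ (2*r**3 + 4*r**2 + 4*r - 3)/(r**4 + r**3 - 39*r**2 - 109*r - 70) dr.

907*log(r - 7)/864 + 5*log(r + 1)/32 - 11*log(r + 2)/27 + 173*log(r + 5)/144 + C

Factor the denominator: (r - 7)*(r + 1)*(r + 2)*(r + 5).
Partial-fraction decomposition: 173/(144*(r + 5)) - 11/(27*(r + 2)) + 5/(32*(r + 1)) + 907/(864*(r - 7)).
Integrate each term: A/(r−a) contributes A·log|r−a|.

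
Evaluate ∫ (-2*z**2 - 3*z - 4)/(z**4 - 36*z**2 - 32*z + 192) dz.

-47*log(z - 6)/200 + log(z - 2)/8 + 11*log(z + 4)/100 + 2/(5*z + 20) + C

Factor the denominator: (z - 6)*(z - 2)*(z + 4)**2.
Partial-fraction decomposition: 11/(100*(z + 4)) - 2/(5*(z + 4)**2) + 1/(8*(z - 2)) - 47/(200*(z - 6)).
Integrate each term; A/(z−a) gives A·log|z−a|; A/(z−a)² gives −A/(z−a).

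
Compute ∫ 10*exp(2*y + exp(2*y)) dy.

Let u = exp(2*y), so du = (2*exp(2*y)) dy.
Rewriting, the integral becomes 5·∫ e^u du = 5·e^u.
Substituting back, u = exp(2*y).

5*exp(exp(2*y)) + C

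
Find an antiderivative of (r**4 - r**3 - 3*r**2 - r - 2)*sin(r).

Use integration by parts with u = r**4 - r**3 - 3*r**2 - r - 2, dv = sin(r) dr, so v = -cos(r).
Apply parts 4 times (tabular method): alternate signs, differentiate u down to 0, integrate dv up.

-r**4*cos(r) + 4*r**3*sin(r) + r**3*cos(r) - 3*r**2*sin(r) + 15*r**2*cos(r) - 30*r*sin(r) - 5*r*cos(r) + 5*sin(r) - 28*cos(r) + C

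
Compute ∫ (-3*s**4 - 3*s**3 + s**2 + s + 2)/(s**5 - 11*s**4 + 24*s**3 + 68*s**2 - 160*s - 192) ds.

-1123*log(s - 6)/56 + 15421*log(s - 4)/900 - 2*log(s + 1)/175 - 5*log(s + 2)/72 - 469/(30*s - 120) + C

Factor the denominator: (s - 6)*(s - 4)**2*(s + 1)*(s + 2).
Partial-fraction decomposition: -5/(72*(s + 2)) - 2/(175*(s + 1)) + 15421/(900*(s - 4)) + 469/(30*(s - 4)**2) - 1123/(56*(s - 6)).
Integrate each term; A/(s−a) gives A·log|s−a|; A/(s−a)² gives −A/(s−a).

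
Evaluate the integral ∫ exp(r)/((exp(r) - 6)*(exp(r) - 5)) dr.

Let u = e^r, du = e^r dr.
The integral becomes ∫ du/((u-6)(u-5)); decompose into partial fractions.

log(exp(r) - 6) - log(exp(r) - 5) + C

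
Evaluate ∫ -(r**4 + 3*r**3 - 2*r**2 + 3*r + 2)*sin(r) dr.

Use integration by parts with u = r**4 + 3*r**3 - 2*r**2 + 3*r + 2, dv = -sin(r) dr, so v = cos(r).
Apply parts 4 times (tabular method): alternate signs, differentiate u down to 0, integrate dv up.

r**4*cos(r) - 4*r**3*sin(r) + 3*r**3*cos(r) - 9*r**2*sin(r) - 14*r**2*cos(r) + 28*r*sin(r) - 15*r*cos(r) + 15*sin(r) + 30*cos(r) + C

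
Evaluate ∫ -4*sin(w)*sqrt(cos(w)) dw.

8*cos(w)**(3/2)/3 + C

Let u = cos(w), so du = (-sin(w)) dw.
Rewriting, the integral becomes 4·∫ √u du = 4·(2/3)u^(3/2).
Substituting back, u = cos(w).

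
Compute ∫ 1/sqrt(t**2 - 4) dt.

Substitute t = 2·sec(θ), so dt = 2·sec(θ)*tan(θ) dθ and the radical becomes sqrt(t**2 - 4) = 2·tan(θ) by the Pythagorean identity.
Integrate the resulting trig expression in θ, then back-substitute sec(θ) = t/2, tan(θ) = sqrt(t**2 - 4)/2 (absorbing any constant into C).

log(t + sqrt(t**2 - 4)) + C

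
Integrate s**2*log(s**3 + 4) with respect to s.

Let u = s**3 + 4, so du = (3*s**2) ds.
The integral becomes (1/3)·∫ log(u) du; integrate by parts with u′=log(u), dv′=du.

s**3*log(s**3 + 4)/3 - s**3/3 + 4*log(s**3 + 4)/3 + C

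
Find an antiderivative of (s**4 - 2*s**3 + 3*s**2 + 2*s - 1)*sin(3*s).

-s**4*cos(3*s)/3 + 4*s**3*sin(3*s)/9 + 2*s**3*cos(3*s)/3 - 2*s**2*sin(3*s)/3 - 5*s**2*cos(3*s)/9 + 10*s*sin(3*s)/27 - 10*s*cos(3*s)/9 + 10*sin(3*s)/27 + 37*cos(3*s)/81 + C

Use integration by parts with u = s**4 - 2*s**3 + 3*s**2 + 2*s - 1, dv = sin(3*s) ds, so v = -cos(3*s)/3.
Apply parts 4 times (tabular method): alternate signs, differentiate u down to 0, integrate dv up.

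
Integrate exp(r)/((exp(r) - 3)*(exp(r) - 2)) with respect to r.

log(exp(r) - 3) - log(exp(r) - 2) + C

Let u = e^r, du = e^r dr.
The integral becomes ∫ du/((u-2)(u-3)); decompose into partial fractions.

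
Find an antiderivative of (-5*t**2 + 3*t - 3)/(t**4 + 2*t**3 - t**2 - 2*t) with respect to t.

3*log(t)/2 - 5*log(t - 1)/6 - 11*log(t + 1)/2 + 29*log(t + 2)/6 + C

Factor the denominator: t*(t - 1)*(t + 1)*(t + 2).
Partial-fraction decomposition: 29/(6*(t + 2)) - 11/(2*(t + 1)) - 5/(6*(t - 1)) + 3/(2*t).
Integrate each term: A/(t−a) contributes A·log|t−a|.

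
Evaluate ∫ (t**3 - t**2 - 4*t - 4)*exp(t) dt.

(t**3 - 4*t**2 + 4*t - 8)*exp(t) + C

Use integration by parts with u = t**3 - t**2 - 4*t - 4, dv = exp(t) dt, so v = exp(t).
Apply parts 3 times (tabular method): alternate signs, differentiate u down to 0, integrate dv up.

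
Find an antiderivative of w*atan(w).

Use integration by parts with u = arctan(w), dv = w dw.
Then du = 1/(w**2 + 1) dw.

w**2*atan(w)/2 - w/2 + atan(w)/2 + C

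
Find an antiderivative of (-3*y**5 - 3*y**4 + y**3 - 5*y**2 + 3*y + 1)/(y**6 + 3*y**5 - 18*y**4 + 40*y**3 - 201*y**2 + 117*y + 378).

-49*log(y - 3)/36 + 149*log(y - 2)/351 - log(y + 1)/90 - 4261*log(y + 7)/3132 - 23473*log(y**2 + 9)/67860 - 1697*atan(y/3)/16965 + C

Factor the denominator: (y - 3)*(y - 2)*(y + 1)*(y + 7)*(y**2 + 9).
Partial-fraction decomposition: -(23473*y + 10182)/(33930*(y**2 + 9)) - 4261/(3132*(y + 7)) - 1/(90*(y + 1)) + 149/(351*(y - 2)) - 49/(36*(y - 3)).
Integrate each term; A/(y−a) gives A·log|y−a|; the (By+D)/(y²+p²) term gives a log and an atan.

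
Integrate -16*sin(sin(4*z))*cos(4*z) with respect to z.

Let u = sin(4*z), so du = (4*cos(4*z)) dz.
Rewriting, the integral becomes -4·∫ sin(u) du = -4·-cos(u).
Substituting back, u = sin(4*z).

4*cos(sin(4*z)) + C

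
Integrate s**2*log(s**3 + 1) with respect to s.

s**3*log(s**3 + 1)/3 - s**3/3 + log(s**3 + 1)/3 + C

Let u = s**3 + 1, so du = (3*s**2) ds.
The integral becomes (1/3)·∫ log(u) du; integrate by parts with u′=log(u), dv′=du.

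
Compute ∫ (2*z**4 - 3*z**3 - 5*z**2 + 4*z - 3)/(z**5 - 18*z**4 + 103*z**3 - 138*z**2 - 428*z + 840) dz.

Factor the denominator: (z - 7)*(z - 6)*(z - 5)*(z - 2)*(z + 2).
Partial-fraction decomposition: 25/(2016*(z + 2)) + 7/(240*(z - 2)) + 767/(42*(z - 5)) - 1785/(32*(z - 6)) + 3553/(90*(z - 7)).
Integrate each term: A/(z−a) contributes A·log|z−a|.

3553*log(z - 7)/90 - 1785*log(z - 6)/32 + 767*log(z - 5)/42 + 7*log(z - 2)/240 + 25*log(z + 2)/2016 + C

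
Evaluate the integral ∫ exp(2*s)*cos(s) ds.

Let I denote the integral. Integrate by parts with u = cos(s), dv = exp(2*s) ds, so v = exp(2*s)/2: I = exp(2*s)*cos(s)/2 + (1/2)·∫ exp(2*s)*sin(s) ds.
Apply parts again with u = sin(s), dv = exp(2*s) ds: ∫ exp(2*s)*sin(s) ds = exp(2*s)*sin(s)/2 − (1/2)·I. Substituting back brings back I: I = exp(2*s)*sin(s)/4 + exp(2*s)*cos(s)/2 − (1/4)·I.
Solving for I: (1 + 1/4)·I equals the remaining terms, so I = (4/5)·(exp(2*s)*sin(s)/4 + exp(2*s)*cos(s)/2).

exp(2*s)*sin(s)/5 + 2*exp(2*s)*cos(s)/5 + C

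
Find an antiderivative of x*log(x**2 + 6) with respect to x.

x**2*log(x**2 + 6)/2 - x**2/2 + 3*log(x**2 + 6) + C

Let u = x**2 + 6, so du = (2*x) dx.
The integral becomes (1/2)·∫ log(u) du; integrate by parts with u′=log(u), dv′=du.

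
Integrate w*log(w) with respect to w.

w**2*log(w)/2 - w**2/4 + C

Use integration by parts with u = log(w), dv = w dw.
Then du = 1/w dw and v = w**2/2.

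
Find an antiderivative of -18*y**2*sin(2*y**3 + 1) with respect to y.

3*cos(2*y**3 + 1) + C

Let u = 2*y**3 + 1, so du = (6*y**2) dy.
Rewriting, the integral becomes -3·∫ sin(u) du = -3·-cos(u).
Substituting back, u = 2*y**3 + 1.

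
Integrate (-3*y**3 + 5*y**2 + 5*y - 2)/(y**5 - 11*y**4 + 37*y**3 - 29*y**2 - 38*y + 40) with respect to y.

Factor the denominator: (y - 5)*(y - 4)*(y - 2)*(y - 1)*(y + 1).
Partial-fraction decomposition: 1/(180*(y + 1)) - 5/(24*(y - 1)) + 2/(9*(y - 2)) + 47/(15*(y - 4)) - 227/(72*(y - 5)).
Integrate each term: A/(y−a) contributes A·log|y−a|.

-227*log(y - 5)/72 + 47*log(y - 4)/15 + 2*log(y - 2)/9 - 5*log(y - 1)/24 + log(y + 1)/180 + C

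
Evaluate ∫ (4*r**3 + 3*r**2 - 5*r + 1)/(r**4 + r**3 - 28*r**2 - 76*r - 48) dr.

Factor the denominator: (r - 6)*(r + 1)*(r + 2)*(r + 4).
Partial-fraction decomposition: 187/(60*(r + 4)) - 9/(16*(r + 2)) - 5/(21*(r + 1)) + 943/(560*(r - 6)).
Integrate each term: A/(r−a) contributes A·log|r−a|.

943*log(r - 6)/560 - 5*log(r + 1)/21 - 9*log(r + 2)/16 + 187*log(r + 4)/60 + C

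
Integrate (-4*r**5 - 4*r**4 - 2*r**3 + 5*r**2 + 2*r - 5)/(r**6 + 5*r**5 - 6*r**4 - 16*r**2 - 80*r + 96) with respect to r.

-189*log(r - 2)/256 + 8*log(r - 1)/105 + 91*log(r + 2)/384 - 5303*log(r + 6)/1792 - 197*log(r**2 + 4)/640 + 19*atan(r/2)/320 + C

Factor the denominator: (r - 2)*(r - 1)*(r + 2)*(r + 6)*(r**2 + 4).
Partial-fraction decomposition: -(197*r - 38)/(320*(r**2 + 4)) - 5303/(1792*(r + 6)) + 91/(384*(r + 2)) + 8/(105*(r - 1)) - 189/(256*(r - 2)).
Integrate each term; A/(r−a) gives A·log|r−a|; the (Br+D)/(r²+p²) term gives a log and an atan.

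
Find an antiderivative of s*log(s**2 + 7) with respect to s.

Let u = s**2 + 7, so du = (2*s) ds.
The integral becomes (1/2)·∫ log(u) du; integrate by parts with u′=log(u), dv′=du.

s**2*log(s**2 + 7)/2 - s**2/2 + 7*log(s**2 + 7)/2 + C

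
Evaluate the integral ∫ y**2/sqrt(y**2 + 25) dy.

Substitute y = 5·tan(θ), so dy = 5·sec(θ)^2 dθ and the radical becomes sqrt(y**2 + 25) = 5·sec(θ) by the Pythagorean identity.
Integrate the resulting trig expression in θ, then back-substitute tan(θ) = y/5, sec(θ) = sqrt(y**2 + 25)/5 (absorbing any constant into C).

y*sqrt(y**2 + 25)/2 - 25*log(y + sqrt(y**2 + 25))/2 + C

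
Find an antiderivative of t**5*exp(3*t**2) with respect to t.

Let u = t², du = 2t dt; rewrite as (1/2)∫ u^2·exp(3u) du.
Now integrate by parts 2 times.

(9*t**4 - 6*t**2 + 2)*exp(3*t**2)/54 + C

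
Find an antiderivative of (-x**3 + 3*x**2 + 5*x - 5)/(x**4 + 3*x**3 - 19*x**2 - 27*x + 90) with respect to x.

5*log(x - 3)/24 - 9*log(x - 2)/35 + 17*log(x + 3)/30 - 85*log(x + 5)/56 + C

Factor the denominator: (x - 3)*(x - 2)*(x + 3)*(x + 5).
Partial-fraction decomposition: -85/(56*(x + 5)) + 17/(30*(x + 3)) - 9/(35*(x - 2)) + 5/(24*(x - 3)).
Integrate each term: A/(x−a) contributes A·log|x−a|.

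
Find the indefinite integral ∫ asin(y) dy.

Use integration by parts with u = arcsin(y), dv = dy.
Then du = 1/sqrt(-y**2 + 1) dy.

y*asin(y) + sqrt(-y**2 + 1) + C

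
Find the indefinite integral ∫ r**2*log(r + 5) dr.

r**3*log(r + 5)/3 - r**3/9 + 5*r**2/6 - 25*r/3 + 125*log(r + 5)/3 + C

Use integration by parts with u = log(r + 5), dv = r**2 dr.
Then du = 1/(r + 5) dr and v = r**3/3.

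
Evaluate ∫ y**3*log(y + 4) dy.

Use integration by parts with u = log(y + 4), dv = y**3 dy.
Then du = 1/(y + 4) dy and v = y**4/4.

y**4*log(y + 4)/4 - y**4/16 + y**3/3 - 2*y**2 + 16*y - 64*log(y + 4) + C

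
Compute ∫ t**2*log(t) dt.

Use integration by parts with u = log(t), dv = t**2 dt.
Then du = 1/t dt and v = t**3/3.

t**3*log(t)/3 - t**3/9 + C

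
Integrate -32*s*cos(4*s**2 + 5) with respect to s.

-4*sin(4*s**2 + 5) + C

Let u = 4*s**2 + 5, so du = (8*s) ds.
Rewriting, the integral becomes -4·∫ cos(u) du = -4·sin(u).
Substituting back, u = 4*s**2 + 5.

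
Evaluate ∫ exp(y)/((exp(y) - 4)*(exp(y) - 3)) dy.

Let u = e^y, du = e^y dy.
The integral becomes ∫ du/((u-3)(u-4)); decompose into partial fractions.

log(exp(y) - 4) - log(exp(y) - 3) + C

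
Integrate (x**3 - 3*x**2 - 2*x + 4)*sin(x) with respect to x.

Use integration by parts with u = x**3 - 3*x**2 - 2*x + 4, dv = sin(x) dx, so v = -cos(x).
Apply parts 3 times (tabular method): alternate signs, differentiate u down to 0, integrate dv up.

-x**3*cos(x) + 3*x**2*sin(x) + 3*x**2*cos(x) - 6*x*sin(x) + 8*x*cos(x) - 8*sin(x) - 10*cos(x) + C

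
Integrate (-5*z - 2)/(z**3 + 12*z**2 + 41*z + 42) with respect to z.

Factor the denominator: (z + 2)*(z + 3)*(z + 7).
Partial-fraction decomposition: 33/(20*(z + 7)) - 13/(4*(z + 3)) + 8/(5*(z + 2)).
Integrate each term: A/(z−a) contributes A·log|z−a|.

8*log(z + 2)/5 - 13*log(z + 3)/4 + 33*log(z + 7)/20 + C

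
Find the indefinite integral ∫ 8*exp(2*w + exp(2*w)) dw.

4*exp(exp(2*w)) + C

Let u = exp(2*w), so du = (2*exp(2*w)) dw.
Rewriting, the integral becomes 4·∫ e^u du = 4·e^u.
Substituting back, u = exp(2*w).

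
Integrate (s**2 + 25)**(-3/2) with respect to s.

Substitute s = 5·tan(θ), so ds = 5·sec(θ)^2 dθ and the radical becomes sqrt(s**2 + 25) = 5·sec(θ) by the Pythagorean identity.
Integrate the resulting trig expression in θ, then back-substitute tan(θ) = s/5, sec(θ) = sqrt(s**2 + 25)/5 (absorbing any constant into C).

s/(25*sqrt(s**2 + 25)) + C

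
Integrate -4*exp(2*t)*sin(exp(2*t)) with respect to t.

Let u = exp(2*t), so du = (2*exp(2*t)) dt.
Rewriting, the integral becomes -2·∫ sin(u) du = -2·-cos(u).
Substituting back, u = exp(2*t).

2*cos(exp(2*t)) + C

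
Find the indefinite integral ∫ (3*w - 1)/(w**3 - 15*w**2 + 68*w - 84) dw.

4*log(w - 7) - 17*log(w - 6)/4 + log(w - 2)/4 + C

Factor the denominator: (w - 7)*(w - 6)*(w - 2).
Partial-fraction decomposition: 1/(4*(w - 2)) - 17/(4*(w - 6)) + 4/(w - 7).
Integrate each term: A/(w−a) contributes A·log|w−a|.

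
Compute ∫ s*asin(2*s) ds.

Use integration by parts with u = arcsin(2*s), dv = s ds.
Then du = 2/sqrt(-4*s**2 + 1) ds.

s**2*asin(2*s)/2 + s*sqrt(-4*s**2 + 1)/8 - asin(2*s)/16 + C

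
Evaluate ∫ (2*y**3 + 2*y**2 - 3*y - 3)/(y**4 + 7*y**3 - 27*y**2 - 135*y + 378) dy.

151*log(y - 3)/270 - 115*log(y + 6)/27 + 57*log(y + 7)/10 - 2/(3*y - 9) + C

Factor the denominator: (y - 3)**2*(y + 6)*(y + 7).
Partial-fraction decomposition: 57/(10*(y + 7)) - 115/(27*(y + 6)) + 151/(270*(y - 3)) + 2/(3*(y - 3)**2).
Integrate each term; A/(y−a) gives A·log|y−a|; A/(y−a)² gives −A/(y−a).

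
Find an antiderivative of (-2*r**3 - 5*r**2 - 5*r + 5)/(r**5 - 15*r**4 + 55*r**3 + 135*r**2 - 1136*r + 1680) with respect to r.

Factor the denominator: (r - 7)*(r - 5)*(r - 4)*(r - 3)*(r + 4).
Partial-fraction decomposition: 73/(5544*(r + 4)) + 109/(56*(r - 3)) - 223/(24*(r - 4)) + 395/(36*(r - 5)) - 961/(264*(r - 7)).
Integrate each term: A/(r−a) contributes A·log|r−a|.

-961*log(r - 7)/264 + 395*log(r - 5)/36 - 223*log(r - 4)/24 + 109*log(r - 3)/56 + 73*log(r + 4)/5544 + C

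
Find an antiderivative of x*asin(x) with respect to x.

Use integration by parts with u = arcsin(x), dv = x dx.
Then du = 1/sqrt(-x**2 + 1) dx.

x**2*asin(x)/2 + x*sqrt(-x**2 + 1)/4 - asin(x)/4 + C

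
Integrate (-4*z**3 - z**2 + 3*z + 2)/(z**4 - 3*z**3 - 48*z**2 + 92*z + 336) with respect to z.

Factor the denominator: (z - 7)*(z - 4)*(z + 2)*(z + 6).
Partial-fraction decomposition: -203/(130*(z + 6)) + 1/(9*(z + 2)) + 43/(30*(z - 4)) - 466/(117*(z - 7)).
Integrate each term: A/(z−a) contributes A·log|z−a|.

-466*log(z - 7)/117 + 43*log(z - 4)/30 + log(z + 2)/9 - 203*log(z + 6)/130 + C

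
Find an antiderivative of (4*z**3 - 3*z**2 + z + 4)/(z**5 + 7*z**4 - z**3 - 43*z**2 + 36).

Factor the denominator: (z - 2)*(z - 1)*(z + 1)*(z + 3)*(z + 6).
Partial-fraction decomposition: -487/(420*(z + 6)) + 67/(60*(z + 3)) - 1/(15*(z + 1)) - 3/(28*(z - 1)) + 13/(60*(z - 2)).
Integrate each term: A/(z−a) contributes A·log|z−a|.

13*log(z - 2)/60 - 3*log(z - 1)/28 - log(z + 1)/15 + 67*log(z + 3)/60 - 487*log(z + 6)/420 + C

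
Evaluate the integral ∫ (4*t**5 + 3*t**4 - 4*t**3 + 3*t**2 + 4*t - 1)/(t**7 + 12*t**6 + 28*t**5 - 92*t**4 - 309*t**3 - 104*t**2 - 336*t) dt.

Factor the denominator: t*(t - 3)*(t + 4)**2*(t + 7)*(t**2 + 1).
Partial-fraction decomposition: (103*t - 446)/(14450*(t**2 + 1)) - 11707/(6300*(t + 7)) + 3609883/(2039184*(t + 4)) - 3041/(1428*(t + 4)**2) + 229/(2940*(t - 3)) + 1/(336*t).
Integrate each term; A/(t−a) gives A·log|t−a|; the (Bt+D)/(t²+p²) term gives a log and an atan.

log(t)/336 + 229*log(t - 3)/2940 + 3609883*log(t + 4)/2039184 - 11707*log(t + 7)/6300 + 103*log(t**2 + 1)/28900 - 223*atan(t)/7225 + 3041/(1428*t + 5712) + C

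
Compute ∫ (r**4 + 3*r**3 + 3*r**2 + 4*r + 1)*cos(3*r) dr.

r**4*sin(3*r)/3 + r**3*sin(3*r) + 4*r**3*cos(3*r)/9 + 5*r**2*sin(3*r)/9 + r**2*cos(3*r) + 2*r*sin(3*r)/3 + 10*r*cos(3*r)/27 + 17*sin(3*r)/81 + 2*cos(3*r)/9 + C

Use integration by parts with u = r**4 + 3*r**3 + 3*r**2 + 4*r + 1, dv = cos(3*r) dr, so v = sin(3*r)/3.
Apply parts 4 times (tabular method): alternate signs, differentiate u down to 0, integrate dv up.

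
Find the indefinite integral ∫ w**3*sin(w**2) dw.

-w**2*cos(w**2)/2 + sin(w**2)/2 + C

Let u = w², du = 2w dw; rewrite as (1/2)∫ u^1·sin(1u) du.
Now integrate by parts 1 time.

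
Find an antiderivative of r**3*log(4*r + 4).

Use integration by parts with u = log(4*r + 4), dv = r**3 dr.
Then du = 4/(4*r + 4) dr and v = r**4/4.

r**4*log(4*r + 4)/4 - r**4/16 + r**3/12 - r**2/8 + r/4 - log(r + 1)/4 + C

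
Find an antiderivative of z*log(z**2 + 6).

z**2*log(z**2 + 6)/2 - z**2/2 + 3*log(z**2 + 6) + C

Let u = z**2 + 6, so du = (2*z) dz.
The integral becomes (1/2)·∫ log(u) du; integrate by parts with u′=log(u), dv′=du.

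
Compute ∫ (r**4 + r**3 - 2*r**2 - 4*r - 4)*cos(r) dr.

Use integration by parts with u = r**4 + r**3 - 2*r**2 - 4*r - 4, dv = cos(r) dr, so v = sin(r).
Apply parts 4 times (tabular method): alternate signs, differentiate u down to 0, integrate dv up.

r**4*sin(r) + r**3*sin(r) + 4*r**3*cos(r) - 14*r**2*sin(r) + 3*r**2*cos(r) - 10*r*sin(r) - 28*r*cos(r) + 24*sin(r) - 10*cos(r) + C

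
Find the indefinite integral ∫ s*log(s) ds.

Use integration by parts with u = log(s), dv = s ds.
Then du = 1/s ds and v = s**2/2.

s**2*log(s)/2 - s**2/4 + C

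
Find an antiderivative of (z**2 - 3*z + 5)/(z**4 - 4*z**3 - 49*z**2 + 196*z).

5*log(z)/196 + 11*log(z - 7)/98 - 3*log(z - 4)/44 - 75*log(z + 7)/1078 + C

Factor the denominator: z*(z - 7)*(z - 4)*(z + 7).
Partial-fraction decomposition: -75/(1078*(z + 7)) - 3/(44*(z - 4)) + 11/(98*(z - 7)) + 5/(196*z).
Integrate each term: A/(z−a) contributes A·log|z−a|.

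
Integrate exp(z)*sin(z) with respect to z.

Let I denote the integral. Integrate by parts with u = sin(z), dv = exp(z) dz, so v = exp(z): I = exp(z)*sin(z) − ∫ exp(z)*cos(z) dz.
Apply parts again with u = cos(z), dv = exp(z) dz: ∫ exp(z)*cos(z) dz = exp(z)*cos(z) + I. Substituting back brings back I: I = exp(z)*sin(z) - exp(z)*cos(z) − I.
Solving for I: (1 + 1)·I equals the remaining terms, so I = (1/2)·(exp(z)*sin(z) - exp(z)*cos(z)).

exp(z)*sin(z)/2 - exp(z)*cos(z)/2 + C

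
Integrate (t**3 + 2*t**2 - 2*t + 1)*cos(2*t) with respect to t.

t**3*sin(2*t)/2 + t**2*sin(2*t) + 3*t**2*cos(2*t)/4 - 7*t*sin(2*t)/4 + t*cos(2*t) - 7*cos(2*t)/8 + C

Use integration by parts with u = t**3 + 2*t**2 - 2*t + 1, dv = cos(2*t) dt, so v = sin(2*t)/2.
Apply parts 3 times (tabular method): alternate signs, differentiate u down to 0, integrate dv up.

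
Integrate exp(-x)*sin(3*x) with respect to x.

Let I denote the integral. Integrate by parts with u = sin(3*x), dv = exp(-x) dx, so v = -exp(-x): I = -exp(-x)*sin(3*x) + 3·∫ exp(-x)*cos(3*x) dx.
Apply parts again with u = cos(3*x), dv = exp(-x) dx: ∫ exp(-x)*cos(3*x) dx = -exp(-x)*cos(3*x) − 3·I. Substituting back brings back I: I = -exp(-x)*sin(3*x) - 3*exp(-x)*cos(3*x) − 9·I.
Solving for I: (1 + 9)·I equals the remaining terms, so I = (1/10)·(-exp(-x)*sin(3*x) - 3*exp(-x)*cos(3*x)).

-exp(-x)*sin(3*x)/10 - 3*exp(-x)*cos(3*x)/10 + C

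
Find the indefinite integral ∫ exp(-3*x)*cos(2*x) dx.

2*exp(-3*x)*sin(2*x)/13 - 3*exp(-3*x)*cos(2*x)/13 + C

Let I denote the integral. Integrate by parts with u = cos(2*x), dv = exp(-3*x) dx, so v = -exp(-3*x)/3: I = -exp(-3*x)*cos(2*x)/3 − (2/3)·∫ exp(-3*x)*sin(2*x) dx.
Apply parts again with u = sin(2*x), dv = exp(-3*x) dx: ∫ exp(-3*x)*sin(2*x) dx = -exp(-3*x)*sin(2*x)/3 + (2/3)·I. Substituting back brings back I: I = 2*exp(-3*x)*sin(2*x)/9 - exp(-3*x)*cos(2*x)/3 − (4/9)·I.
Solving for I: (1 + 4/9)·I equals the remaining terms, so I = (9/13)·(2*exp(-3*x)*sin(2*x)/9 - exp(-3*x)*cos(2*x)/3).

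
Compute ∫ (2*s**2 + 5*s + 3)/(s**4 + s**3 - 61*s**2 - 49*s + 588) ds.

Factor the denominator: (s - 7)*(s - 3)*(s + 4)*(s + 7).
Partial-fraction decomposition: -11/(70*(s + 7)) + 5/(77*(s + 4)) - 9/(70*(s - 3)) + 17/(77*(s - 7)).
Integrate each term: A/(s−a) contributes A·log|s−a|.

17*log(s - 7)/77 - 9*log(s - 3)/70 + 5*log(s + 4)/77 - 11*log(s + 7)/70 + C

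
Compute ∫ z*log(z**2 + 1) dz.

Let u = z**2 + 1, so du = (2*z) dz.
The integral becomes (1/2)·∫ log(u) du; integrate by parts with u′=log(u), dv′=du.

z**2*log(z**2 + 1)/2 - z**2/2 + log(z**2 + 1)/2 + C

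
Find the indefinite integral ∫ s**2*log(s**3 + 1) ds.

Let u = s**3 + 1, so du = (3*s**2) ds.
The integral becomes (1/3)·∫ log(u) du; integrate by parts with u′=log(u), dv′=du.

s**3*log(s**3 + 1)/3 - s**3/3 + log(s**3 + 1)/3 + C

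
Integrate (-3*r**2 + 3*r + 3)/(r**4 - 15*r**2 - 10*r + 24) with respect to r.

-11*log(r - 4)/42 - log(r - 1)/12 - 5*log(r + 2)/6 + 33*log(r + 3)/28 + C

Factor the denominator: (r - 4)*(r - 1)*(r + 2)*(r + 3).
Partial-fraction decomposition: 33/(28*(r + 3)) - 5/(6*(r + 2)) - 1/(12*(r - 1)) - 11/(42*(r - 4)).
Integrate each term: A/(r−a) contributes A·log|r−a|.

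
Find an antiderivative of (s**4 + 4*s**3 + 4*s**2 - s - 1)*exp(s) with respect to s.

(s**4 + 4*s**2 - 9*s + 8)*exp(s) + C

Use integration by parts with u = s**4 + 4*s**3 + 4*s**2 - s - 1, dv = exp(s) ds, so v = exp(s).
Apply parts 4 times (tabular method): alternate signs, differentiate u down to 0, integrate dv up.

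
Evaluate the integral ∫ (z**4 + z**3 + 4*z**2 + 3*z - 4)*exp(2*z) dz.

(4*z**4 - 4*z**3 + 22*z**2 - 10*z - 11)*exp(2*z)/8 + C

Use integration by parts with u = z**4 + z**3 + 4*z**2 + 3*z - 4, dv = exp(2*z) dz, so v = exp(2*z)/2.
Apply parts 4 times (tabular method): alternate signs, differentiate u down to 0, integrate dv up.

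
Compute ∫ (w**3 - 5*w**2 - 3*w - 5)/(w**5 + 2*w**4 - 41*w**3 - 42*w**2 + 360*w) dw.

-log(w)/72 - 2*log(w - 5)/99 + 16*log(w - 3)/189 + 137*log(w + 4)/504 - 383*log(w + 6)/1188 + C

Factor the denominator: w*(w - 5)*(w - 3)*(w + 4)*(w + 6).
Partial-fraction decomposition: -383/(1188*(w + 6)) + 137/(504*(w + 4)) + 16/(189*(w - 3)) - 2/(99*(w - 5)) - 1/(72*w).
Integrate each term: A/(w−a) contributes A·log|w−a|.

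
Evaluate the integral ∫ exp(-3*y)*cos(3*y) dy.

Let I denote the integral. Integrate by parts with u = cos(3*y), dv = exp(-3*y) dy, so v = -exp(-3*y)/3: I = -exp(-3*y)*cos(3*y)/3 − ∫ exp(-3*y)*sin(3*y) dy.
Apply parts again with u = sin(3*y), dv = exp(-3*y) dy: ∫ exp(-3*y)*sin(3*y) dy = -exp(-3*y)*sin(3*y)/3 + I. Substituting back brings back I: I = exp(-3*y)*sin(3*y)/3 - exp(-3*y)*cos(3*y)/3 − I.
Solving for I: (1 + 1)·I equals the remaining terms, so I = (1/2)·(exp(-3*y)*sin(3*y)/3 - exp(-3*y)*cos(3*y)/3).

exp(-3*y)*sin(3*y)/6 - exp(-3*y)*cos(3*y)/6 + C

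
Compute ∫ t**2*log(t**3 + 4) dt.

t**3*log(t**3 + 4)/3 - t**3/3 + 4*log(t**3 + 4)/3 + C

Let u = t**3 + 4, so du = (3*t**2) dt.
The integral becomes (1/3)·∫ log(u) du; integrate by parts with u′=log(u), dv′=du.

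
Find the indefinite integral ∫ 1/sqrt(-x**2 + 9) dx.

asin(x/3) + C

Substitute x = 3·sin(θ), so dx = 3·cos(θ) dθ and the radical becomes sqrt(-x**2 + 9) = 3·cos(θ) by the Pythagorean identity.
Integrate the resulting trig expression in θ, then back-substitute θ = asin(x/3), sin(θ) = x/3, cos(θ) = sqrt(-x**2 + 9)/3 (absorbing any constant into C).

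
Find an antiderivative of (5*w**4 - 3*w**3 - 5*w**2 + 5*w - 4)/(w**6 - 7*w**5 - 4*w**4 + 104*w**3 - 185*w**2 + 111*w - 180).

147*log(w - 5)/52 - 509*log(w - 3)/196 - 152*log(w + 4)/833 - 21*log(w**2 + 1)/884 - atan(w)/442 + 29/(14*w - 42) + C

Factor the denominator: (w - 5)*(w - 3)**2*(w + 4)*(w**2 + 1).
Partial-fraction decomposition: -(21*w + 1)/(442*(w**2 + 1)) - 152/(833*(w + 4)) - 509/(196*(w - 3)) - 29/(14*(w - 3)**2) + 147/(52*(w - 5)).
Integrate each term; A/(w−a) gives A·log|w−a|; the (Bw+D)/(w²+p²) term gives a log and an atan.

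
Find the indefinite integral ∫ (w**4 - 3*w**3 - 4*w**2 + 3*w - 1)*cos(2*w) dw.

Use integration by parts with u = w**4 - 3*w**3 - 4*w**2 + 3*w - 1, dv = cos(2*w) dw, so v = sin(2*w)/2.
Apply parts 4 times (tabular method): alternate signs, differentiate u down to 0, integrate dv up.

w**4*sin(2*w)/2 - 3*w**3*sin(2*w)/2 + w**3*cos(2*w) - 7*w**2*sin(2*w)/2 - 9*w**2*cos(2*w)/4 + 15*w*sin(2*w)/4 - 7*w*cos(2*w)/2 + 5*sin(2*w)/4 + 15*cos(2*w)/8 + C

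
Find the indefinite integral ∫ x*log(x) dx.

Use integration by parts with u = log(x), dv = x dx.
Then du = 1/x dx and v = x**2/2.

x**2*log(x)/2 - x**2/4 + C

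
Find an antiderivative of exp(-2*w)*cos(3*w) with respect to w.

3*exp(-2*w)*sin(3*w)/13 - 2*exp(-2*w)*cos(3*w)/13 + C

Let I denote the integral. Integrate by parts with u = cos(3*w), dv = exp(-2*w) dw, so v = -exp(-2*w)/2: I = -exp(-2*w)*cos(3*w)/2 − (3/2)·∫ exp(-2*w)*sin(3*w) dw.
Apply parts again with u = sin(3*w), dv = exp(-2*w) dw: ∫ exp(-2*w)*sin(3*w) dw = -exp(-2*w)*sin(3*w)/2 + (3/2)·I. Substituting back brings back I: I = 3*exp(-2*w)*sin(3*w)/4 - exp(-2*w)*cos(3*w)/2 − (9/4)·I.
Solving for I: (1 + 9/4)·I equals the remaining terms, so I = (4/13)·(3*exp(-2*w)*sin(3*w)/4 - exp(-2*w)*cos(3*w)/2).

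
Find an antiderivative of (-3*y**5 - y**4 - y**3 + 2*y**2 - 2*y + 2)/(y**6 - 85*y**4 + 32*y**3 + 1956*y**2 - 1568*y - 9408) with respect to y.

Factor the denominator: (y - 7)*(y - 4)**2*(y + 2)*(y + 6)*(y + 7).
Partial-fraction decomposition: -4407/(770*(y + 7)) + 859/(200*(y + 6)) - 17/(1080*(y + 2)) + 10121/(4950*(y - 4)) + 17/(10*(y - 4)**2) - 1361/(378*(y - 7)).
Integrate each term; A/(y−a) gives A·log|y−a|; A/(y−a)² gives −A/(y−a).

-1361*log(y - 7)/378 + 10121*log(y - 4)/4950 - 17*log(y + 2)/1080 + 859*log(y + 6)/200 - 4407*log(y + 7)/770 - 17/(10*y - 40) + C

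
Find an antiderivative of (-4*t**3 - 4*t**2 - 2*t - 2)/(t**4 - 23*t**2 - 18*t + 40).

-17*log(t - 5)/7 + log(t - 1)/5 + 3*log(t + 2)/7 - 11*log(t + 4)/5 + C

Factor the denominator: (t - 5)*(t - 1)*(t + 2)*(t + 4).
Partial-fraction decomposition: -11/(5*(t + 4)) + 3/(7*(t + 2)) + 1/(5*(t - 1)) - 17/(7*(t - 5)).
Integrate each term: A/(t−a) contributes A·log|t−a|.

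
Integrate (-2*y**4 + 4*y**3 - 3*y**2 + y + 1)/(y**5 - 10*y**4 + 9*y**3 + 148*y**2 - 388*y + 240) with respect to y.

Factor the denominator: (y - 6)*(y - 5)*(y - 2)*(y - 1)*(y + 4).
Partial-fraction decomposition: -91/(300*(y + 4)) - 1/(100*(y - 1)) - 1/(8*(y - 2)) + 91/(12*(y - 5)) - 1829/(200*(y - 6)).
Integrate each term: A/(y−a) contributes A·log|y−a|.

-1829*log(y - 6)/200 + 91*log(y - 5)/12 - log(y - 2)/8 - log(y - 1)/100 - 91*log(y + 4)/300 + C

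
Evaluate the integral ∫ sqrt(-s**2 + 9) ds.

Substitute s = 3·sin(θ), so ds = 3·cos(θ) dθ and the radical becomes sqrt(-s**2 + 9) = 3·cos(θ) by the Pythagorean identity.
Integrate the resulting trig expression in θ, then back-substitute θ = asin(s/3), sin(θ) = s/3, cos(θ) = sqrt(-s**2 + 9)/3 (absorbing any constant into C).

s*sqrt(-s**2 + 9)/2 + 9*asin(s/3)/2 + C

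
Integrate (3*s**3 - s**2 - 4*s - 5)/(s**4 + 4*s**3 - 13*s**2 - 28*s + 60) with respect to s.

128*log(s - 2)/175 - 83*log(s + 3)/50 + 55*log(s + 5)/14 - 1/(5*s - 10) + C

Factor the denominator: (s - 2)**2*(s + 3)*(s + 5).
Partial-fraction decomposition: 55/(14*(s + 5)) - 83/(50*(s + 3)) + 128/(175*(s - 2)) + 1/(5*(s - 2)**2).
Integrate each term; A/(s−a) gives A·log|s−a|; A/(s−a)² gives −A/(s−a).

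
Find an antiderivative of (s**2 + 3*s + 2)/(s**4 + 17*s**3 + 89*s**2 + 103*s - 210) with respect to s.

log(s - 1)/56 - log(s + 5) + 20*log(s + 6)/7 - 15*log(s + 7)/8 + C

Factor the denominator: (s - 1)*(s + 5)*(s + 6)*(s + 7).
Partial-fraction decomposition: -15/(8*(s + 7)) + 20/(7*(s + 6)) - 1/(s + 5) + 1/(56*(s - 1)).
Integrate each term: A/(s−a) contributes A·log|s−a|.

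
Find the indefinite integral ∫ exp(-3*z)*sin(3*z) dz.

-exp(-3*z)*sin(3*z)/6 - exp(-3*z)*cos(3*z)/6 + C

Let I denote the integral. Integrate by parts with u = sin(3*z), dv = exp(-3*z) dz, so v = -exp(-3*z)/3: I = -exp(-3*z)*sin(3*z)/3 + ∫ exp(-3*z)*cos(3*z) dz.
Apply parts again with u = cos(3*z), dv = exp(-3*z) dz: ∫ exp(-3*z)*cos(3*z) dz = -exp(-3*z)*cos(3*z)/3 − I. Substituting back brings back I: I = -exp(-3*z)*sin(3*z)/3 - exp(-3*z)*cos(3*z)/3 − I.
Solving for I: (1 + 1)·I equals the remaining terms, so I = (1/2)·(-exp(-3*z)*sin(3*z)/3 - exp(-3*z)*cos(3*z)/3).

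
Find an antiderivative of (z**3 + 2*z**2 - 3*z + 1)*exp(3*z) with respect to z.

Use integration by parts with u = z**3 + 2*z**2 - 3*z + 1, dv = exp(3*z) dz, so v = exp(3*z)/3.
Apply parts 3 times (tabular method): alternate signs, differentiate u down to 0, integrate dv up.

(9*z**3 + 9*z**2 - 33*z + 20)*exp(3*z)/27 + C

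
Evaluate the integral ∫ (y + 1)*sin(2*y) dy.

Use integration by parts with u = y + 1, dv = sin(2*y) dy, so v = -cos(2*y)/2.
Apply parts 1 times (tabular method): alternate signs, differentiate u down to 0, integrate dv up.

-y*cos(2*y)/2 + sin(2*y)/4 - cos(2*y)/2 + C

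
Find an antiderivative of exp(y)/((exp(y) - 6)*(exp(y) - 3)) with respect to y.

Let u = e^y, du = e^y dy.
The integral becomes ∫ du/((u-3)(u-6)); decompose into partial fractions.

log(exp(y) - 6)/3 - log(exp(y) - 3)/3 + C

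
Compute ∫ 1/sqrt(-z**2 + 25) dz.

asin(z/5) + C

Substitute z = 5·sin(θ), so dz = 5·cos(θ) dθ and the radical becomes sqrt(-z**2 + 25) = 5·cos(θ) by the Pythagorean identity.
Integrate the resulting trig expression in θ, then back-substitute θ = asin(z/5), sin(θ) = z/5, cos(θ) = sqrt(-z**2 + 25)/5 (absorbing any constant into C).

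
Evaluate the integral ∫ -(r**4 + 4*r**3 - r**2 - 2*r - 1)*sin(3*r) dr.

Use integration by parts with u = r**4 + 4*r**3 - r**2 - 2*r - 1, dv = -sin(3*r) dr, so v = cos(3*r)/3.
Apply parts 4 times (tabular method): alternate signs, differentiate u down to 0, integrate dv up.

r**4*cos(3*r)/3 - 4*r**3*sin(3*r)/9 + 4*r**3*cos(3*r)/3 - 4*r**2*sin(3*r)/3 - 7*r**2*cos(3*r)/9 + 14*r*sin(3*r)/27 - 14*r*cos(3*r)/9 + 14*sin(3*r)/27 - 13*cos(3*r)/81 + C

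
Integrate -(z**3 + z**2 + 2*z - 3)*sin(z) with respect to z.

Use integration by parts with u = z**3 + z**2 + 2*z - 3, dv = -sin(z) dz, so v = cos(z).
Apply parts 3 times (tabular method): alternate signs, differentiate u down to 0, integrate dv up.

z**3*cos(z) - 3*z**2*sin(z) + z**2*cos(z) - 2*z*sin(z) - 4*z*cos(z) + 4*sin(z) - 5*cos(z) + C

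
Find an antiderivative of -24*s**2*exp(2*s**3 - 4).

-4*exp(2*s**3 - 4) + C

Let u = 2*s**3 - 4, so du = (6*s**2) ds.
Rewriting, the integral becomes -4·∫ e^u du = -4·e^u.
Substituting back, u = 2*s**3 - 4.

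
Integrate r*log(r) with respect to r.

Use integration by parts with u = log(r), dv = r dr.
Then du = 1/r dr and v = r**2/2.

r**2*log(r)/2 - r**2/4 + C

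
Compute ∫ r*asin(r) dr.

r**2*asin(r)/2 + r*sqrt(-r**2 + 1)/4 - asin(r)/4 + C

Use integration by parts with u = arcsin(r), dv = r dr.
Then du = 1/sqrt(-r**2 + 1) dr.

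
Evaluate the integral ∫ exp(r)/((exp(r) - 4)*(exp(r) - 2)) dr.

Let u = e^r, du = e^r dr.
The integral becomes ∫ du/((u-2)(u-4)); decompose into partial fractions.

log(exp(r) - 4)/2 - log(exp(r) - 2)/2 + C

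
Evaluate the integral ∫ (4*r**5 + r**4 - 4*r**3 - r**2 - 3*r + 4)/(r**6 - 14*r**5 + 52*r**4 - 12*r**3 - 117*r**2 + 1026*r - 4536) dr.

68191*log(r - 7)/1740 - 15743*log(r - 6)/405 + 2036*log(r - 4)/525 + 779*log(r + 3)/11340 - 10391*log(r**2 + 9)/78300 + 143*atan(r/3)/725 + C

Factor the denominator: (r - 7)*(r - 6)*(r - 4)*(r + 3)*(r**2 + 9).
Partial-fraction decomposition: -(10391*r - 23166)/(39150*(r**2 + 9)) + 779/(11340*(r + 3)) + 2036/(525*(r - 4)) - 15743/(405*(r - 6)) + 68191/(1740*(r - 7)).
Integrate each term; A/(r−a) gives A·log|r−a|; the (Br+D)/(r²+p²) term gives a log and an atan.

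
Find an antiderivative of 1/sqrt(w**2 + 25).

log(w + sqrt(w**2 + 25)) + C

Substitute w = 5·tan(θ), so dw = 5·sec(θ)^2 dθ and the radical becomes sqrt(w**2 + 25) = 5·sec(θ) by the Pythagorean identity.
Integrate the resulting trig expression in θ, then back-substitute tan(θ) = w/5, sec(θ) = sqrt(w**2 + 25)/5 (absorbing any constant into C).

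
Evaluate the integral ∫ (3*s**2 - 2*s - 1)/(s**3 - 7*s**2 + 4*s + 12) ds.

Factor the denominator: (s - 6)*(s - 2)*(s + 1).
Partial-fraction decomposition: 4/(21*(s + 1)) - 7/(12*(s - 2)) + 95/(28*(s - 6)).
Integrate each term: A/(s−a) contributes A·log|s−a|.

95*log(s - 6)/28 - 7*log(s - 2)/12 + 4*log(s + 1)/21 + C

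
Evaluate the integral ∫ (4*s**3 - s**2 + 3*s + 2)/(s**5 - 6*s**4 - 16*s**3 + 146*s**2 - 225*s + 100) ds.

123*log(s - 5)/40 - 254*log(s - 4)/81 + 49*log(s - 1)/216 - 269*log(s + 5)/1620 - 1/(9*s - 9) + C

Factor the denominator: (s - 5)*(s - 4)*(s - 1)**2*(s + 5).
Partial-fraction decomposition: -269/(1620*(s + 5)) + 49/(216*(s - 1)) + 1/(9*(s - 1)**2) - 254/(81*(s - 4)) + 123/(40*(s - 5)).
Integrate each term; A/(s−a) gives A·log|s−a|; A/(s−a)² gives −A/(s−a).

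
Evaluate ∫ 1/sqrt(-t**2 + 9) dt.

asin(t/3) + C

Substitute t = 3·sin(θ), so dt = 3·cos(θ) dθ and the radical becomes sqrt(-t**2 + 9) = 3·cos(θ) by the Pythagorean identity.
Integrate the resulting trig expression in θ, then back-substitute θ = asin(t/3), sin(θ) = t/3, cos(θ) = sqrt(-t**2 + 9)/3 (absorbing any constant into C).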